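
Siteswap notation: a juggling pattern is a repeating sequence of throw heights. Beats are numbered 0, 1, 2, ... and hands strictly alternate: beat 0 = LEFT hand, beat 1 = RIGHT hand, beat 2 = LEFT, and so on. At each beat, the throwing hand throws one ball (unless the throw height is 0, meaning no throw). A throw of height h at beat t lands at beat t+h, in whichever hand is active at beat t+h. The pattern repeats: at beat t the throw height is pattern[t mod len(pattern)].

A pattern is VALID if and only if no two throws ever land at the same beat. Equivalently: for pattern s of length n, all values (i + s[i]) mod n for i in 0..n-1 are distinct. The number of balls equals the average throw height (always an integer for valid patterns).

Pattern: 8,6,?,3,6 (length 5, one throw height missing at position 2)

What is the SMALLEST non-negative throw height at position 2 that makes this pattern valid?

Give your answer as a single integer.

Answer: 2

Derivation:
i=0: (0 + 8) mod 5 = 3
i=1: (1 + 6) mod 5 = 2
i=2: s[i]=? (unknown)
i=3: (3 + 3) mod 5 = 1
i=4: (4 + 6) mod 5 = 0
Known residues: [0, 1, 2, 3]; need a permutation of 0..4, so missing residue r = 4
Need (2 + s) mod 5 = 4; smallest s = (4 - 2) mod 5 = 2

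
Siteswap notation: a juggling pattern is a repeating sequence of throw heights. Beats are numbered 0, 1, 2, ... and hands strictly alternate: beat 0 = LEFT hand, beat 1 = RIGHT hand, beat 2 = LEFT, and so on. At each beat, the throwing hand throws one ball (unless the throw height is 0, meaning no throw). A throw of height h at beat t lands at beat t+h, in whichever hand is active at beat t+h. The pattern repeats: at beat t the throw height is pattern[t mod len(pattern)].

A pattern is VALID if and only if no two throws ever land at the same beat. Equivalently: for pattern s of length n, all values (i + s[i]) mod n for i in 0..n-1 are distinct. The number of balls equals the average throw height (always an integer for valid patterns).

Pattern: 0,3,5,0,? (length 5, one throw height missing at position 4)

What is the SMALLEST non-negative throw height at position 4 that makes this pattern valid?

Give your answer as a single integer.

i=0: (0 + 0) mod 5 = 0
i=1: (1 + 3) mod 5 = 4
i=2: (2 + 5) mod 5 = 2
i=3: (3 + 0) mod 5 = 3
i=4: s[i]=? (unknown)
Known residues: [0, 2, 3, 4]; need a permutation of 0..4, so missing residue r = 1
Need (4 + s) mod 5 = 1; smallest s = (1 - 4) mod 5 = 2

Answer: 2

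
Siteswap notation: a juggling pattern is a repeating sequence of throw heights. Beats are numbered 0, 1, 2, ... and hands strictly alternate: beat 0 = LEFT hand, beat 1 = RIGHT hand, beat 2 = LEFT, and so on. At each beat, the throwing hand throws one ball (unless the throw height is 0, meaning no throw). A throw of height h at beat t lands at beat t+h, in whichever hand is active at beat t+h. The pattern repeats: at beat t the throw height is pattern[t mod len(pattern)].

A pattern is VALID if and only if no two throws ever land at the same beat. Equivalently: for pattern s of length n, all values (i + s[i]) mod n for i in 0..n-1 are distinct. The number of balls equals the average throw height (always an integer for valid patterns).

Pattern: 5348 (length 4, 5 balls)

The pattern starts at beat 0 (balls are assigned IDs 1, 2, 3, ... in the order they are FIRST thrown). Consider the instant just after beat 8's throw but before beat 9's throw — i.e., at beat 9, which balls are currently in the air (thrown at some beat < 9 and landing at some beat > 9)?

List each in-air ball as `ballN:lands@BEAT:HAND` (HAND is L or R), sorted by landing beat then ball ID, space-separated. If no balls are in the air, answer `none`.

Answer: ball3:lands@10:L ball4:lands@11:R ball1:lands@13:R ball5:lands@15:R

Derivation:
Beat 0 (L): throw ball1 h=5 -> lands@5:R; in-air after throw: [b1@5:R]
Beat 1 (R): throw ball2 h=3 -> lands@4:L; in-air after throw: [b2@4:L b1@5:R]
Beat 2 (L): throw ball3 h=4 -> lands@6:L; in-air after throw: [b2@4:L b1@5:R b3@6:L]
Beat 3 (R): throw ball4 h=8 -> lands@11:R; in-air after throw: [b2@4:L b1@5:R b3@6:L b4@11:R]
Beat 4 (L): throw ball2 h=5 -> lands@9:R; in-air after throw: [b1@5:R b3@6:L b2@9:R b4@11:R]
Beat 5 (R): throw ball1 h=3 -> lands@8:L; in-air after throw: [b3@6:L b1@8:L b2@9:R b4@11:R]
Beat 6 (L): throw ball3 h=4 -> lands@10:L; in-air after throw: [b1@8:L b2@9:R b3@10:L b4@11:R]
Beat 7 (R): throw ball5 h=8 -> lands@15:R; in-air after throw: [b1@8:L b2@9:R b3@10:L b4@11:R b5@15:R]
Beat 8 (L): throw ball1 h=5 -> lands@13:R; in-air after throw: [b2@9:R b3@10:L b4@11:R b1@13:R b5@15:R]
Beat 9 (R): throw ball2 h=3 -> lands@12:L; in-air after throw: [b3@10:L b4@11:R b2@12:L b1@13:R b5@15:R]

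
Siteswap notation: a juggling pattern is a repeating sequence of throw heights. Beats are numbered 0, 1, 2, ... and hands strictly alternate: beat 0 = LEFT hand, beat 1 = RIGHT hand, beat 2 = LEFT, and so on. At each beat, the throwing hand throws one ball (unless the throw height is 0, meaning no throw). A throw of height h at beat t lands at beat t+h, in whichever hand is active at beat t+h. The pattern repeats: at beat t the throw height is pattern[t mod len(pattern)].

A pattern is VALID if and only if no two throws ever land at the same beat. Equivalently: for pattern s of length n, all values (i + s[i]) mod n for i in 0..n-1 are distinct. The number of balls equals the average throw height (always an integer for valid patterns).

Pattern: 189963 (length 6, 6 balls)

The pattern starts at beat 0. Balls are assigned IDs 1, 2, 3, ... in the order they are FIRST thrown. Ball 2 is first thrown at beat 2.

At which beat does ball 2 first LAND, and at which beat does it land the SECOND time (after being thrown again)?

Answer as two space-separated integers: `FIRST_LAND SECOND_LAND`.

Answer: 11 14

Derivation:
Beat 0 (L): throw ball1 h=1 -> lands@1:R; in-air after throw: [b1@1:R]
Beat 1 (R): throw ball1 h=8 -> lands@9:R; in-air after throw: [b1@9:R]
Beat 2 (L): throw ball2 h=9 -> lands@11:R; in-air after throw: [b1@9:R b2@11:R]
Beat 3 (R): throw ball3 h=9 -> lands@12:L; in-air after throw: [b1@9:R b2@11:R b3@12:L]
Beat 4 (L): throw ball4 h=6 -> lands@10:L; in-air after throw: [b1@9:R b4@10:L b2@11:R b3@12:L]
Beat 5 (R): throw ball5 h=3 -> lands@8:L; in-air after throw: [b5@8:L b1@9:R b4@10:L b2@11:R b3@12:L]
Beat 6 (L): throw ball6 h=1 -> lands@7:R; in-air after throw: [b6@7:R b5@8:L b1@9:R b4@10:L b2@11:R b3@12:L]
Beat 7 (R): throw ball6 h=8 -> lands@15:R; in-air after throw: [b5@8:L b1@9:R b4@10:L b2@11:R b3@12:L b6@15:R]
Beat 8 (L): throw ball5 h=9 -> lands@17:R; in-air after throw: [b1@9:R b4@10:L b2@11:R b3@12:L b6@15:R b5@17:R]
Beat 9 (R): throw ball1 h=9 -> lands@18:L; in-air after throw: [b4@10:L b2@11:R b3@12:L b6@15:R b5@17:R b1@18:L]
Beat 10 (L): throw ball4 h=6 -> lands@16:L; in-air after throw: [b2@11:R b3@12:L b6@15:R b4@16:L b5@17:R b1@18:L]
Beat 11 (R): throw ball2 h=3 -> lands@14:L; in-air after throw: [b3@12:L b2@14:L b6@15:R b4@16:L b5@17:R b1@18:L]
Beat 12 (L): throw ball3 h=1 -> lands@13:R; in-air after throw: [b3@13:R b2@14:L b6@15:R b4@16:L b5@17:R b1@18:L]
Beat 13 (R): throw ball3 h=8 -> lands@21:R; in-air after throw: [b2@14:L b6@15:R b4@16:L b5@17:R b1@18:L b3@21:R]
Beat 14 (L): throw ball2 h=9 -> lands@23:R; in-air after throw: [b6@15:R b4@16:L b5@17:R b1@18:L b3@21:R b2@23:R]
Ball 2: thrown@2 h=9 -> first land @11; rethrown@11 h=3 -> second land @14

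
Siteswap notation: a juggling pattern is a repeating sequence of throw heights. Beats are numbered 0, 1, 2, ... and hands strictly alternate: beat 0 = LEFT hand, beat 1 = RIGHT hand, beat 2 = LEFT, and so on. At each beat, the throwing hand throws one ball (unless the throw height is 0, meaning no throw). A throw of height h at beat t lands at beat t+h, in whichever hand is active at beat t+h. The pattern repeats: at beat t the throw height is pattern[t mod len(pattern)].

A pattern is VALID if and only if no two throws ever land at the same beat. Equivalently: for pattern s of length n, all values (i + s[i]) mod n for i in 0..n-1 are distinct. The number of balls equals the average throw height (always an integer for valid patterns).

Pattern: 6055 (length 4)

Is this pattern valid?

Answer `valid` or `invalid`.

Answer: valid

Derivation:
i=0: (i + s[i]) mod n = (0 + 6) mod 4 = 2
i=1: (i + s[i]) mod n = (1 + 0) mod 4 = 1
i=2: (i + s[i]) mod n = (2 + 5) mod 4 = 3
i=3: (i + s[i]) mod n = (3 + 5) mod 4 = 0
Residues: [2, 1, 3, 0], distinct: True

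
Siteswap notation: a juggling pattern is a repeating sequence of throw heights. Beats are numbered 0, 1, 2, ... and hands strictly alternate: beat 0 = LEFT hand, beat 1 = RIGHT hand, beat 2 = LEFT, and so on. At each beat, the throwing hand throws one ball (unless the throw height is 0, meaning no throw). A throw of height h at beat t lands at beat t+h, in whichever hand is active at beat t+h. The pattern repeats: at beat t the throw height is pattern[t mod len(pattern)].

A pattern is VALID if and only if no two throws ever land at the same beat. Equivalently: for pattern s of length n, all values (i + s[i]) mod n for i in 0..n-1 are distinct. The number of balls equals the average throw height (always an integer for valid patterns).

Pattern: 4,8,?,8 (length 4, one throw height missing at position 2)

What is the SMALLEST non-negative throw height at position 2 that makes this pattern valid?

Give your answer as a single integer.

i=0: (0 + 4) mod 4 = 0
i=1: (1 + 8) mod 4 = 1
i=2: s[i]=? (unknown)
i=3: (3 + 8) mod 4 = 3
Known residues: [0, 1, 3]; need a permutation of 0..3, so missing residue r = 2
Need (2 + s) mod 4 = 2; smallest s = (2 - 2) mod 4 = 0

Answer: 0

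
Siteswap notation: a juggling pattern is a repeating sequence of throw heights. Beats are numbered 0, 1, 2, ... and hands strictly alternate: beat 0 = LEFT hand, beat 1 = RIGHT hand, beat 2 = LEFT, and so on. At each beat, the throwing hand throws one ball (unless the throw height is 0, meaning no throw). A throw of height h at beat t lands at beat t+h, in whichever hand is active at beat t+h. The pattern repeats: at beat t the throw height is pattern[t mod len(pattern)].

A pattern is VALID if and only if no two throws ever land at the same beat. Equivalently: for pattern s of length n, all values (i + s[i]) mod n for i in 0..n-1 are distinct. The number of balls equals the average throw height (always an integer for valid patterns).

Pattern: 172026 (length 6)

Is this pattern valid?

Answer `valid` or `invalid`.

i=0: (i + s[i]) mod n = (0 + 1) mod 6 = 1
i=1: (i + s[i]) mod n = (1 + 7) mod 6 = 2
i=2: (i + s[i]) mod n = (2 + 2) mod 6 = 4
i=3: (i + s[i]) mod n = (3 + 0) mod 6 = 3
i=4: (i + s[i]) mod n = (4 + 2) mod 6 = 0
i=5: (i + s[i]) mod n = (5 + 6) mod 6 = 5
Residues: [1, 2, 4, 3, 0, 5], distinct: True

Answer: valid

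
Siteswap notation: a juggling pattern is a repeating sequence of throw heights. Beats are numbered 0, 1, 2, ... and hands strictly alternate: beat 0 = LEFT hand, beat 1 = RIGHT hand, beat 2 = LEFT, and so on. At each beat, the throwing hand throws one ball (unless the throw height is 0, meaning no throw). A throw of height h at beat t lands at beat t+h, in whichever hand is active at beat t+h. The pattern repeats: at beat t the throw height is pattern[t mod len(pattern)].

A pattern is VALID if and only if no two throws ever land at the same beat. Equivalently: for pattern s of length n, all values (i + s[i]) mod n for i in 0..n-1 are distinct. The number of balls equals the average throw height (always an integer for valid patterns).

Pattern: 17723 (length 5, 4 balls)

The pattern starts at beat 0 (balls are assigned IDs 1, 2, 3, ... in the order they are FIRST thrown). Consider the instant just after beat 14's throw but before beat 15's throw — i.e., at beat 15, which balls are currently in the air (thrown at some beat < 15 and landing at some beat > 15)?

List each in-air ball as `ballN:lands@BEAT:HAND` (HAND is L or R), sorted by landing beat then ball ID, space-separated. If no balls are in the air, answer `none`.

Beat 0 (L): throw ball1 h=1 -> lands@1:R; in-air after throw: [b1@1:R]
Beat 1 (R): throw ball1 h=7 -> lands@8:L; in-air after throw: [b1@8:L]
Beat 2 (L): throw ball2 h=7 -> lands@9:R; in-air after throw: [b1@8:L b2@9:R]
Beat 3 (R): throw ball3 h=2 -> lands@5:R; in-air after throw: [b3@5:R b1@8:L b2@9:R]
Beat 4 (L): throw ball4 h=3 -> lands@7:R; in-air after throw: [b3@5:R b4@7:R b1@8:L b2@9:R]
Beat 5 (R): throw ball3 h=1 -> lands@6:L; in-air after throw: [b3@6:L b4@7:R b1@8:L b2@9:R]
Beat 6 (L): throw ball3 h=7 -> lands@13:R; in-air after throw: [b4@7:R b1@8:L b2@9:R b3@13:R]
Beat 7 (R): throw ball4 h=7 -> lands@14:L; in-air after throw: [b1@8:L b2@9:R b3@13:R b4@14:L]
Beat 8 (L): throw ball1 h=2 -> lands@10:L; in-air after throw: [b2@9:R b1@10:L b3@13:R b4@14:L]
Beat 9 (R): throw ball2 h=3 -> lands@12:L; in-air after throw: [b1@10:L b2@12:L b3@13:R b4@14:L]
Beat 10 (L): throw ball1 h=1 -> lands@11:R; in-air after throw: [b1@11:R b2@12:L b3@13:R b4@14:L]
Beat 11 (R): throw ball1 h=7 -> lands@18:L; in-air after throw: [b2@12:L b3@13:R b4@14:L b1@18:L]
Beat 12 (L): throw ball2 h=7 -> lands@19:R; in-air after throw: [b3@13:R b4@14:L b1@18:L b2@19:R]
Beat 13 (R): throw ball3 h=2 -> lands@15:R; in-air after throw: [b4@14:L b3@15:R b1@18:L b2@19:R]
Beat 14 (L): throw ball4 h=3 -> lands@17:R; in-air after throw: [b3@15:R b4@17:R b1@18:L b2@19:R]
Beat 15 (R): throw ball3 h=1 -> lands@16:L; in-air after throw: [b3@16:L b4@17:R b1@18:L b2@19:R]

Answer: ball4:lands@17:R ball1:lands@18:L ball2:lands@19:R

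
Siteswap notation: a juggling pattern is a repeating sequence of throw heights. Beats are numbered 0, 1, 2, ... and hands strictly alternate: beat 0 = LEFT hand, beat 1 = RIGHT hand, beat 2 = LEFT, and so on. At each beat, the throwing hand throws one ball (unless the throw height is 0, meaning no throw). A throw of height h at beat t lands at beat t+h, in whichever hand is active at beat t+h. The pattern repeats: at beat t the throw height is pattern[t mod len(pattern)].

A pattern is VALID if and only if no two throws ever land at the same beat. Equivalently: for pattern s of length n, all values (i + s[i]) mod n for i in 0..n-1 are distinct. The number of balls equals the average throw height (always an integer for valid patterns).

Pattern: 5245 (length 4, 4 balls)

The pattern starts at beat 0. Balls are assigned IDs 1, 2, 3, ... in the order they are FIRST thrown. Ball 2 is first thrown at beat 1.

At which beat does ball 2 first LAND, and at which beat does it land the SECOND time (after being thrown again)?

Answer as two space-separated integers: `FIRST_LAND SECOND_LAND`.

Beat 0 (L): throw ball1 h=5 -> lands@5:R; in-air after throw: [b1@5:R]
Beat 1 (R): throw ball2 h=2 -> lands@3:R; in-air after throw: [b2@3:R b1@5:R]
Beat 2 (L): throw ball3 h=4 -> lands@6:L; in-air after throw: [b2@3:R b1@5:R b3@6:L]
Beat 3 (R): throw ball2 h=5 -> lands@8:L; in-air after throw: [b1@5:R b3@6:L b2@8:L]
Beat 4 (L): throw ball4 h=5 -> lands@9:R; in-air after throw: [b1@5:R b3@6:L b2@8:L b4@9:R]
Beat 5 (R): throw ball1 h=2 -> lands@7:R; in-air after throw: [b3@6:L b1@7:R b2@8:L b4@9:R]
Beat 6 (L): throw ball3 h=4 -> lands@10:L; in-air after throw: [b1@7:R b2@8:L b4@9:R b3@10:L]
Beat 7 (R): throw ball1 h=5 -> lands@12:L; in-air after throw: [b2@8:L b4@9:R b3@10:L b1@12:L]
Beat 8 (L): throw ball2 h=5 -> lands@13:R; in-air after throw: [b4@9:R b3@10:L b1@12:L b2@13:R]
Ball 2: thrown@1 h=2 -> first land @3; rethrown@3 h=5 -> second land @8

Answer: 3 8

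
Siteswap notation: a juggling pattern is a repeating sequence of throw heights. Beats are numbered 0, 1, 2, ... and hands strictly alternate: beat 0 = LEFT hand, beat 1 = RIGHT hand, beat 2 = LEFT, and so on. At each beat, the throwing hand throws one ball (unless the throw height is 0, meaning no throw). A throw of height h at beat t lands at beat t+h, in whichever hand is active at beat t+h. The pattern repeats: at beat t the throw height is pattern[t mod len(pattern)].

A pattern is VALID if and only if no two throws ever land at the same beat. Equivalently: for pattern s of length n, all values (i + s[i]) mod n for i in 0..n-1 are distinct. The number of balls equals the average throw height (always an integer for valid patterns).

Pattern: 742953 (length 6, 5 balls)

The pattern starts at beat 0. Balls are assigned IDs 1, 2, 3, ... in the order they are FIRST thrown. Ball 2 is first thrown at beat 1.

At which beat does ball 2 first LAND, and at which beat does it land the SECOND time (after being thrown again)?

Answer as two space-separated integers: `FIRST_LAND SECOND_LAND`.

Answer: 5 8

Derivation:
Beat 0 (L): throw ball1 h=7 -> lands@7:R; in-air after throw: [b1@7:R]
Beat 1 (R): throw ball2 h=4 -> lands@5:R; in-air after throw: [b2@5:R b1@7:R]
Beat 2 (L): throw ball3 h=2 -> lands@4:L; in-air after throw: [b3@4:L b2@5:R b1@7:R]
Beat 3 (R): throw ball4 h=9 -> lands@12:L; in-air after throw: [b3@4:L b2@5:R b1@7:R b4@12:L]
Beat 4 (L): throw ball3 h=5 -> lands@9:R; in-air after throw: [b2@5:R b1@7:R b3@9:R b4@12:L]
Beat 5 (R): throw ball2 h=3 -> lands@8:L; in-air after throw: [b1@7:R b2@8:L b3@9:R b4@12:L]
Beat 6 (L): throw ball5 h=7 -> lands@13:R; in-air after throw: [b1@7:R b2@8:L b3@9:R b4@12:L b5@13:R]
Beat 7 (R): throw ball1 h=4 -> lands@11:R; in-air after throw: [b2@8:L b3@9:R b1@11:R b4@12:L b5@13:R]
Beat 8 (L): throw ball2 h=2 -> lands@10:L; in-air after throw: [b3@9:R b2@10:L b1@11:R b4@12:L b5@13:R]
Ball 2: thrown@1 h=4 -> first land @5; rethrown@5 h=3 -> second land @8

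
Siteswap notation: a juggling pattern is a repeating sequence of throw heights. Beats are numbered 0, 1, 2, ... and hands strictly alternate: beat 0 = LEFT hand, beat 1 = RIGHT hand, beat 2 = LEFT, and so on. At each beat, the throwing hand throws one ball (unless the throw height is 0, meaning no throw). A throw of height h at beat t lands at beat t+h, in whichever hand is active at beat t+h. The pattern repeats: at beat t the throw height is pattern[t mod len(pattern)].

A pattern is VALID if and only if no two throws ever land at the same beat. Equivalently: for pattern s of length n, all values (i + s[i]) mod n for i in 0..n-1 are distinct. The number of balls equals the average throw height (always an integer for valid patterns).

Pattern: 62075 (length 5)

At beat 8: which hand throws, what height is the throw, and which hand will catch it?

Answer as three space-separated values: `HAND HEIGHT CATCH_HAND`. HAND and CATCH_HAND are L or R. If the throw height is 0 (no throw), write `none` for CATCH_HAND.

Beat 8: 8 mod 2 = 0, so hand = L
Throw height = pattern[8 mod 5] = pattern[3] = 7
Lands at beat 8+7=15, 15 mod 2 = 1, so catch hand = R

Answer: L 7 R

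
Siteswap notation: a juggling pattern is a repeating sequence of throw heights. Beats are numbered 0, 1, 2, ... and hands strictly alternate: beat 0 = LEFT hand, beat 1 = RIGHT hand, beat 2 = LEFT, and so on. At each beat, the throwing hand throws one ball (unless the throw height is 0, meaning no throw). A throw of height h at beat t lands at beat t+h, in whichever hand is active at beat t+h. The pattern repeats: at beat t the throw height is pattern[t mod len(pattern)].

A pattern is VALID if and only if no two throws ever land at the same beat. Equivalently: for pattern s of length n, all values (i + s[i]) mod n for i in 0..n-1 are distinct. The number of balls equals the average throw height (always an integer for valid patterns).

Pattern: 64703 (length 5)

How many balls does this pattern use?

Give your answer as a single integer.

Pattern = [6, 4, 7, 0, 3], length n = 5
  position 0: throw height = 6, running sum = 6
  position 1: throw height = 4, running sum = 10
  position 2: throw height = 7, running sum = 17
  position 3: throw height = 0, running sum = 17
  position 4: throw height = 3, running sum = 20
Total sum = 20; balls = sum / n = 20 / 5 = 4

Answer: 4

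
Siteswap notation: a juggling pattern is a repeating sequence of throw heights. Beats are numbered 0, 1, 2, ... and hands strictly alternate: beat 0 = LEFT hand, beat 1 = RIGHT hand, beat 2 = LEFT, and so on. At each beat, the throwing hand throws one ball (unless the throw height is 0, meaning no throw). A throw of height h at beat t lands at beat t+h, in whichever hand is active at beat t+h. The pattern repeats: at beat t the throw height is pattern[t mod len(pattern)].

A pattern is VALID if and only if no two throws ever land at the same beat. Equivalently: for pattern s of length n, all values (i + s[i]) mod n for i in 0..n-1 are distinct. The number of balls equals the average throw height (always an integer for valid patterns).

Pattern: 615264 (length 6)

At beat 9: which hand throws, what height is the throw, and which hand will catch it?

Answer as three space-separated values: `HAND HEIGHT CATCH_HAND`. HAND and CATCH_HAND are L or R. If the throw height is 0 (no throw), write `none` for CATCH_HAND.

Answer: R 2 R

Derivation:
Beat 9: 9 mod 2 = 1, so hand = R
Throw height = pattern[9 mod 6] = pattern[3] = 2
Lands at beat 9+2=11, 11 mod 2 = 1, so catch hand = R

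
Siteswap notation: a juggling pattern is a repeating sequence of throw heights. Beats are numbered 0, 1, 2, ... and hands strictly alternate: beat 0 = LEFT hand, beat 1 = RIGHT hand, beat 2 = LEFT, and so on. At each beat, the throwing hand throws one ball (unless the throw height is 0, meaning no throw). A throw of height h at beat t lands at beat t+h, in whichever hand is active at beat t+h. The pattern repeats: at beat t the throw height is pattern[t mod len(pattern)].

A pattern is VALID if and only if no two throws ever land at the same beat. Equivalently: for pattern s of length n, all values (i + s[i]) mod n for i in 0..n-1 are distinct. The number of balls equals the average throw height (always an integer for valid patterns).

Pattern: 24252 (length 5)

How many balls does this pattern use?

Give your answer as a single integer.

Answer: 3

Derivation:
Pattern = [2, 4, 2, 5, 2], length n = 5
  position 0: throw height = 2, running sum = 2
  position 1: throw height = 4, running sum = 6
  position 2: throw height = 2, running sum = 8
  position 3: throw height = 5, running sum = 13
  position 4: throw height = 2, running sum = 15
Total sum = 15; balls = sum / n = 15 / 5 = 3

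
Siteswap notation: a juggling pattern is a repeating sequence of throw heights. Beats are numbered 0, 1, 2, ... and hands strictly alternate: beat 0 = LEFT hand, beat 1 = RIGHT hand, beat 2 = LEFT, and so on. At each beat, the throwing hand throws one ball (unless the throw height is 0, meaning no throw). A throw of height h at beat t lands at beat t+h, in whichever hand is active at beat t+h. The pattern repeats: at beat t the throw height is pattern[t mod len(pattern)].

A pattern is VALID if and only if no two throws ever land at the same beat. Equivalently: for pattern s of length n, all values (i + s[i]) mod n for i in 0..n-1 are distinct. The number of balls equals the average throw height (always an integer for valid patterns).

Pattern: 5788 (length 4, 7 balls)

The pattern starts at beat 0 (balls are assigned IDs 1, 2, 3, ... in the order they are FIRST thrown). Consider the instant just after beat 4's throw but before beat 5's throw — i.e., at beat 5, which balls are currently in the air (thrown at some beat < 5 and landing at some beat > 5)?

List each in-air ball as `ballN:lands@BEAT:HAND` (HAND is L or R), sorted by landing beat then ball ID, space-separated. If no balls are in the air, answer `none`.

Answer: ball2:lands@8:L ball5:lands@9:R ball3:lands@10:L ball4:lands@11:R

Derivation:
Beat 0 (L): throw ball1 h=5 -> lands@5:R; in-air after throw: [b1@5:R]
Beat 1 (R): throw ball2 h=7 -> lands@8:L; in-air after throw: [b1@5:R b2@8:L]
Beat 2 (L): throw ball3 h=8 -> lands@10:L; in-air after throw: [b1@5:R b2@8:L b3@10:L]
Beat 3 (R): throw ball4 h=8 -> lands@11:R; in-air after throw: [b1@5:R b2@8:L b3@10:L b4@11:R]
Beat 4 (L): throw ball5 h=5 -> lands@9:R; in-air after throw: [b1@5:R b2@8:L b5@9:R b3@10:L b4@11:R]
Beat 5 (R): throw ball1 h=7 -> lands@12:L; in-air after throw: [b2@8:L b5@9:R b3@10:L b4@11:R b1@12:L]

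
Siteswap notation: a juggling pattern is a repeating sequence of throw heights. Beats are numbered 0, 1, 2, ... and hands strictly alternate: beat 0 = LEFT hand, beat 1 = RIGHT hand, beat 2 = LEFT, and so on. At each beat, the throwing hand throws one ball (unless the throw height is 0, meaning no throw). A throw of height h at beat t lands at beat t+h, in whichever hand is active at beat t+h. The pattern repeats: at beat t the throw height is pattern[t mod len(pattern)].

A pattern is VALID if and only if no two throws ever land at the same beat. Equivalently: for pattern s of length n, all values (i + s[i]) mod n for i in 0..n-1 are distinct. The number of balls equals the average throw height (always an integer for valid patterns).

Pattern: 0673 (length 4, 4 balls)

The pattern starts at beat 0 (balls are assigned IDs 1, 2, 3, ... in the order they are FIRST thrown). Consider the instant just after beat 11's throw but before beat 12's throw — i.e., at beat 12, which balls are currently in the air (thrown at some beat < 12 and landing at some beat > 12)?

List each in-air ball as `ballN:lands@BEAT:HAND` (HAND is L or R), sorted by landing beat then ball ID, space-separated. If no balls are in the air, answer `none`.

Answer: ball3:lands@13:R ball4:lands@14:L ball2:lands@15:R ball1:lands@17:R

Derivation:
Beat 1 (R): throw ball1 h=6 -> lands@7:R; in-air after throw: [b1@7:R]
Beat 2 (L): throw ball2 h=7 -> lands@9:R; in-air after throw: [b1@7:R b2@9:R]
Beat 3 (R): throw ball3 h=3 -> lands@6:L; in-air after throw: [b3@6:L b1@7:R b2@9:R]
Beat 5 (R): throw ball4 h=6 -> lands@11:R; in-air after throw: [b3@6:L b1@7:R b2@9:R b4@11:R]
Beat 6 (L): throw ball3 h=7 -> lands@13:R; in-air after throw: [b1@7:R b2@9:R b4@11:R b3@13:R]
Beat 7 (R): throw ball1 h=3 -> lands@10:L; in-air after throw: [b2@9:R b1@10:L b4@11:R b3@13:R]
Beat 9 (R): throw ball2 h=6 -> lands@15:R; in-air after throw: [b1@10:L b4@11:R b3@13:R b2@15:R]
Beat 10 (L): throw ball1 h=7 -> lands@17:R; in-air after throw: [b4@11:R b3@13:R b2@15:R b1@17:R]
Beat 11 (R): throw ball4 h=3 -> lands@14:L; in-air after throw: [b3@13:R b4@14:L b2@15:R b1@17:R]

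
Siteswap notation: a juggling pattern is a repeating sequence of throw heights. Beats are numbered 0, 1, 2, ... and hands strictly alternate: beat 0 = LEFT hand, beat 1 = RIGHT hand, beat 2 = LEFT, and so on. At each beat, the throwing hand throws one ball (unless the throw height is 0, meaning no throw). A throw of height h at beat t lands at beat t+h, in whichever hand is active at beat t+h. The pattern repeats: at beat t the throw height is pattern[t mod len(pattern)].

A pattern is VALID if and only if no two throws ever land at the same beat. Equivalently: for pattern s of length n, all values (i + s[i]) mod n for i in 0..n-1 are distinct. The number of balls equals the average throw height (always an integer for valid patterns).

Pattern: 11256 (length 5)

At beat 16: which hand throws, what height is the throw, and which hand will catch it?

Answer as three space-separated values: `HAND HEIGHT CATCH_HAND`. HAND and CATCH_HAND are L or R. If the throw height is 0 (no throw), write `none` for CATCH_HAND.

Answer: L 1 R

Derivation:
Beat 16: 16 mod 2 = 0, so hand = L
Throw height = pattern[16 mod 5] = pattern[1] = 1
Lands at beat 16+1=17, 17 mod 2 = 1, so catch hand = R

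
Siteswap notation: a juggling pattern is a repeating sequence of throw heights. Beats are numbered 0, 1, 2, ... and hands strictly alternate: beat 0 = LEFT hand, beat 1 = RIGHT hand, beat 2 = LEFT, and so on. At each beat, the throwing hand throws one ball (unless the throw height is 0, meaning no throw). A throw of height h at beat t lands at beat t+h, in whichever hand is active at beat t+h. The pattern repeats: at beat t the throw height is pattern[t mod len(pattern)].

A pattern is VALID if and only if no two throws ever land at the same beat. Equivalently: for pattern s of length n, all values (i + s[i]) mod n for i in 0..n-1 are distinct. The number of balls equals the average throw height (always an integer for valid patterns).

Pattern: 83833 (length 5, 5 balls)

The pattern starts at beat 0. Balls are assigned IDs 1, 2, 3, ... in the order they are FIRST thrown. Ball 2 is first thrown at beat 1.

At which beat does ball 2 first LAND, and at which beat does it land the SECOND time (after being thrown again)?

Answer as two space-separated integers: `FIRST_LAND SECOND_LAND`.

Answer: 4 7

Derivation:
Beat 0 (L): throw ball1 h=8 -> lands@8:L; in-air after throw: [b1@8:L]
Beat 1 (R): throw ball2 h=3 -> lands@4:L; in-air after throw: [b2@4:L b1@8:L]
Beat 2 (L): throw ball3 h=8 -> lands@10:L; in-air after throw: [b2@4:L b1@8:L b3@10:L]
Beat 3 (R): throw ball4 h=3 -> lands@6:L; in-air after throw: [b2@4:L b4@6:L b1@8:L b3@10:L]
Beat 4 (L): throw ball2 h=3 -> lands@7:R; in-air after throw: [b4@6:L b2@7:R b1@8:L b3@10:L]
Beat 5 (R): throw ball5 h=8 -> lands@13:R; in-air after throw: [b4@6:L b2@7:R b1@8:L b3@10:L b5@13:R]
Beat 6 (L): throw ball4 h=3 -> lands@9:R; in-air after throw: [b2@7:R b1@8:L b4@9:R b3@10:L b5@13:R]
Beat 7 (R): throw ball2 h=8 -> lands@15:R; in-air after throw: [b1@8:L b4@9:R b3@10:L b5@13:R b2@15:R]
Ball 2: thrown@1 h=3 -> first land @4; rethrown@4 h=3 -> second land @7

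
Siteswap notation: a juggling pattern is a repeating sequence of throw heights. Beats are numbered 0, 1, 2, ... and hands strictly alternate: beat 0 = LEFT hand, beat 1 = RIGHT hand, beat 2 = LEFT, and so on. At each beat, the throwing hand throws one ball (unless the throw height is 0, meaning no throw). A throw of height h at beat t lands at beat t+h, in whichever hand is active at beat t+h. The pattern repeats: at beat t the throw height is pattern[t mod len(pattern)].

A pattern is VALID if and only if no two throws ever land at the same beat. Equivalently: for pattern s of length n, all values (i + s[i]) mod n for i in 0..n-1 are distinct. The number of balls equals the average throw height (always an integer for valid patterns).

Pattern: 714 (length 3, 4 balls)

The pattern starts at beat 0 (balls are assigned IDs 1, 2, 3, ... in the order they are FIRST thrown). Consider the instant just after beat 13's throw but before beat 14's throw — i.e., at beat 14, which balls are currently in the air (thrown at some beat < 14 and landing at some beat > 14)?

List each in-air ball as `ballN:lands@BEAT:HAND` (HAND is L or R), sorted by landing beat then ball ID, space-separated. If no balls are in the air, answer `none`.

Answer: ball3:lands@15:R ball4:lands@16:L ball1:lands@19:R

Derivation:
Beat 0 (L): throw ball1 h=7 -> lands@7:R; in-air after throw: [b1@7:R]
Beat 1 (R): throw ball2 h=1 -> lands@2:L; in-air after throw: [b2@2:L b1@7:R]
Beat 2 (L): throw ball2 h=4 -> lands@6:L; in-air after throw: [b2@6:L b1@7:R]
Beat 3 (R): throw ball3 h=7 -> lands@10:L; in-air after throw: [b2@6:L b1@7:R b3@10:L]
Beat 4 (L): throw ball4 h=1 -> lands@5:R; in-air after throw: [b4@5:R b2@6:L b1@7:R b3@10:L]
Beat 5 (R): throw ball4 h=4 -> lands@9:R; in-air after throw: [b2@6:L b1@7:R b4@9:R b3@10:L]
Beat 6 (L): throw ball2 h=7 -> lands@13:R; in-air after throw: [b1@7:R b4@9:R b3@10:L b2@13:R]
Beat 7 (R): throw ball1 h=1 -> lands@8:L; in-air after throw: [b1@8:L b4@9:R b3@10:L b2@13:R]
Beat 8 (L): throw ball1 h=4 -> lands@12:L; in-air after throw: [b4@9:R b3@10:L b1@12:L b2@13:R]
Beat 9 (R): throw ball4 h=7 -> lands@16:L; in-air after throw: [b3@10:L b1@12:L b2@13:R b4@16:L]
Beat 10 (L): throw ball3 h=1 -> lands@11:R; in-air after throw: [b3@11:R b1@12:L b2@13:R b4@16:L]
Beat 11 (R): throw ball3 h=4 -> lands@15:R; in-air after throw: [b1@12:L b2@13:R b3@15:R b4@16:L]
Beat 12 (L): throw ball1 h=7 -> lands@19:R; in-air after throw: [b2@13:R b3@15:R b4@16:L b1@19:R]
Beat 13 (R): throw ball2 h=1 -> lands@14:L; in-air after throw: [b2@14:L b3@15:R b4@16:L b1@19:R]
Beat 14 (L): throw ball2 h=4 -> lands@18:L; in-air after throw: [b3@15:R b4@16:L b2@18:L b1@19:R]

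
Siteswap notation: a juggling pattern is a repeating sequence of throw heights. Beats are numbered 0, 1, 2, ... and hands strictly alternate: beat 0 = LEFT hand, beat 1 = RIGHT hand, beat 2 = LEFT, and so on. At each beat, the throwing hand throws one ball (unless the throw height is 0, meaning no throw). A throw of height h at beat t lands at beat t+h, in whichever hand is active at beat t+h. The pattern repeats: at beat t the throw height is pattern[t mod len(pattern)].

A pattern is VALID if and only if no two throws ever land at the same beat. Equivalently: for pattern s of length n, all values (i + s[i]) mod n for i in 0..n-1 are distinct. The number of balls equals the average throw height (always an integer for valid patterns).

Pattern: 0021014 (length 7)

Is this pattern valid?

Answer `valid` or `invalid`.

i=0: (i + s[i]) mod n = (0 + 0) mod 7 = 0
i=1: (i + s[i]) mod n = (1 + 0) mod 7 = 1
i=2: (i + s[i]) mod n = (2 + 2) mod 7 = 4
i=3: (i + s[i]) mod n = (3 + 1) mod 7 = 4
i=4: (i + s[i]) mod n = (4 + 0) mod 7 = 4
i=5: (i + s[i]) mod n = (5 + 1) mod 7 = 6
i=6: (i + s[i]) mod n = (6 + 4) mod 7 = 3
Residues: [0, 1, 4, 4, 4, 6, 3], distinct: False

Answer: invalid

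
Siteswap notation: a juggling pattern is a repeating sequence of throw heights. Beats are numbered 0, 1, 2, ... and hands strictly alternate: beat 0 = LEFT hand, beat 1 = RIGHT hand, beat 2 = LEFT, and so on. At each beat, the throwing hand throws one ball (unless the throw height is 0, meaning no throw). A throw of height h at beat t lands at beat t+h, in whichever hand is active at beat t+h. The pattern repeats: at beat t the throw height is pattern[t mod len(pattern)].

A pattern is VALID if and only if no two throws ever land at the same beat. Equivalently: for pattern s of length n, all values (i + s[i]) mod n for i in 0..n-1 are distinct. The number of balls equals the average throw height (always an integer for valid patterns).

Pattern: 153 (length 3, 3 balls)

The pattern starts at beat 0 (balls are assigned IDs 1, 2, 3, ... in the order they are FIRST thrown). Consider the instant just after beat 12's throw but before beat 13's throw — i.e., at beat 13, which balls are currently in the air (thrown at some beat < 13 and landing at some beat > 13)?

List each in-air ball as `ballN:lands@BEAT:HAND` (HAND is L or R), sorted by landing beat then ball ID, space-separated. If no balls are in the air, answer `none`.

Answer: ball2:lands@14:L ball3:lands@15:R

Derivation:
Beat 0 (L): throw ball1 h=1 -> lands@1:R; in-air after throw: [b1@1:R]
Beat 1 (R): throw ball1 h=5 -> lands@6:L; in-air after throw: [b1@6:L]
Beat 2 (L): throw ball2 h=3 -> lands@5:R; in-air after throw: [b2@5:R b1@6:L]
Beat 3 (R): throw ball3 h=1 -> lands@4:L; in-air after throw: [b3@4:L b2@5:R b1@6:L]
Beat 4 (L): throw ball3 h=5 -> lands@9:R; in-air after throw: [b2@5:R b1@6:L b3@9:R]
Beat 5 (R): throw ball2 h=3 -> lands@8:L; in-air after throw: [b1@6:L b2@8:L b3@9:R]
Beat 6 (L): throw ball1 h=1 -> lands@7:R; in-air after throw: [b1@7:R b2@8:L b3@9:R]
Beat 7 (R): throw ball1 h=5 -> lands@12:L; in-air after throw: [b2@8:L b3@9:R b1@12:L]
Beat 8 (L): throw ball2 h=3 -> lands@11:R; in-air after throw: [b3@9:R b2@11:R b1@12:L]
Beat 9 (R): throw ball3 h=1 -> lands@10:L; in-air after throw: [b3@10:L b2@11:R b1@12:L]
Beat 10 (L): throw ball3 h=5 -> lands@15:R; in-air after throw: [b2@11:R b1@12:L b3@15:R]
Beat 11 (R): throw ball2 h=3 -> lands@14:L; in-air after throw: [b1@12:L b2@14:L b3@15:R]
Beat 12 (L): throw ball1 h=1 -> lands@13:R; in-air after throw: [b1@13:R b2@14:L b3@15:R]
Beat 13 (R): throw ball1 h=5 -> lands@18:L; in-air after throw: [b2@14:L b3@15:R b1@18:L]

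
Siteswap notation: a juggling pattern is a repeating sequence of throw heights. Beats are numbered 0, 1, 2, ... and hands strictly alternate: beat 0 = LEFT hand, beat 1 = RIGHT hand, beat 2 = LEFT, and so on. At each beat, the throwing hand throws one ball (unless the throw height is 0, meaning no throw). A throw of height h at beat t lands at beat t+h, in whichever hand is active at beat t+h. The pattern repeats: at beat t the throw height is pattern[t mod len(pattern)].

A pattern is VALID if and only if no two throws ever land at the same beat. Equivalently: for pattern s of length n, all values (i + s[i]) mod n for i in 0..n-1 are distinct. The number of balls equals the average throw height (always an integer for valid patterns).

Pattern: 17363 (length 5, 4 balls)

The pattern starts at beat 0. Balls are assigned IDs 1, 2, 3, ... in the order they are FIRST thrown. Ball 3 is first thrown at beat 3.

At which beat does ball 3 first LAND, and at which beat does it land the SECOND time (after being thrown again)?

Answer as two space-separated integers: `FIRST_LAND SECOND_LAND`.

Answer: 9 12

Derivation:
Beat 0 (L): throw ball1 h=1 -> lands@1:R; in-air after throw: [b1@1:R]
Beat 1 (R): throw ball1 h=7 -> lands@8:L; in-air after throw: [b1@8:L]
Beat 2 (L): throw ball2 h=3 -> lands@5:R; in-air after throw: [b2@5:R b1@8:L]
Beat 3 (R): throw ball3 h=6 -> lands@9:R; in-air after throw: [b2@5:R b1@8:L b3@9:R]
Beat 4 (L): throw ball4 h=3 -> lands@7:R; in-air after throw: [b2@5:R b4@7:R b1@8:L b3@9:R]
Beat 5 (R): throw ball2 h=1 -> lands@6:L; in-air after throw: [b2@6:L b4@7:R b1@8:L b3@9:R]
Beat 6 (L): throw ball2 h=7 -> lands@13:R; in-air after throw: [b4@7:R b1@8:L b3@9:R b2@13:R]
Beat 7 (R): throw ball4 h=3 -> lands@10:L; in-air after throw: [b1@8:L b3@9:R b4@10:L b2@13:R]
Beat 8 (L): throw ball1 h=6 -> lands@14:L; in-air after throw: [b3@9:R b4@10:L b2@13:R b1@14:L]
Beat 9 (R): throw ball3 h=3 -> lands@12:L; in-air after throw: [b4@10:L b3@12:L b2@13:R b1@14:L]
Beat 10 (L): throw ball4 h=1 -> lands@11:R; in-air after throw: [b4@11:R b3@12:L b2@13:R b1@14:L]
Beat 11 (R): throw ball4 h=7 -> lands@18:L; in-air after throw: [b3@12:L b2@13:R b1@14:L b4@18:L]
Beat 12 (L): throw ball3 h=3 -> lands@15:R; in-air after throw: [b2@13:R b1@14:L b3@15:R b4@18:L]
Ball 3: thrown@3 h=6 -> first land @9; rethrown@9 h=3 -> second land @12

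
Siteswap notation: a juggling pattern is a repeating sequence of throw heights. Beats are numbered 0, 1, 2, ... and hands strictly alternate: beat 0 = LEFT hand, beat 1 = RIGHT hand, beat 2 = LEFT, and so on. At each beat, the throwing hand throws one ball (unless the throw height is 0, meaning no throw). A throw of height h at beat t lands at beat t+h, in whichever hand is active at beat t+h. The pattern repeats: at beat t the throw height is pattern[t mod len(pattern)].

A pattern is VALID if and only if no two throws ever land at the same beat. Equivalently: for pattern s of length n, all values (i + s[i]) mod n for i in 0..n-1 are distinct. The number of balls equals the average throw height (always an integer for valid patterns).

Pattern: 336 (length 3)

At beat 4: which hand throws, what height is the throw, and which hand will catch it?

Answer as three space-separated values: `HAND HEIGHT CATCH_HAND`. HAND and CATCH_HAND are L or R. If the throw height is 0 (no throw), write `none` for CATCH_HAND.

Beat 4: 4 mod 2 = 0, so hand = L
Throw height = pattern[4 mod 3] = pattern[1] = 3
Lands at beat 4+3=7, 7 mod 2 = 1, so catch hand = R

Answer: L 3 R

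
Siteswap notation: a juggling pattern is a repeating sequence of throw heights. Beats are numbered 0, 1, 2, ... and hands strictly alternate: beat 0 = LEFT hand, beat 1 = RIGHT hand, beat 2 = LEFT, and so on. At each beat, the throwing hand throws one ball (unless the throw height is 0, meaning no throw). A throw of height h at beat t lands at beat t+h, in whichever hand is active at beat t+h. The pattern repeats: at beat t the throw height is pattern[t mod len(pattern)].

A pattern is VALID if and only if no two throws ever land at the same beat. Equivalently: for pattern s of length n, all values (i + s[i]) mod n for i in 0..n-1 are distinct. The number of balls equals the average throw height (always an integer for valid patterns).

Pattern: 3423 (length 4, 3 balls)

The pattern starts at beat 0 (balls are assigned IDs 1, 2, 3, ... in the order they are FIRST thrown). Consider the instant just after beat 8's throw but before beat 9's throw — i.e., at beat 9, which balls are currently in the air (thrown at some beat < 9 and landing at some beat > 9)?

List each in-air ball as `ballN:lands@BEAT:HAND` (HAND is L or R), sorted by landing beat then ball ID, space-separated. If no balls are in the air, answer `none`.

Answer: ball3:lands@10:L ball1:lands@11:R

Derivation:
Beat 0 (L): throw ball1 h=3 -> lands@3:R; in-air after throw: [b1@3:R]
Beat 1 (R): throw ball2 h=4 -> lands@5:R; in-air after throw: [b1@3:R b2@5:R]
Beat 2 (L): throw ball3 h=2 -> lands@4:L; in-air after throw: [b1@3:R b3@4:L b2@5:R]
Beat 3 (R): throw ball1 h=3 -> lands@6:L; in-air after throw: [b3@4:L b2@5:R b1@6:L]
Beat 4 (L): throw ball3 h=3 -> lands@7:R; in-air after throw: [b2@5:R b1@6:L b3@7:R]
Beat 5 (R): throw ball2 h=4 -> lands@9:R; in-air after throw: [b1@6:L b3@7:R b2@9:R]
Beat 6 (L): throw ball1 h=2 -> lands@8:L; in-air after throw: [b3@7:R b1@8:L b2@9:R]
Beat 7 (R): throw ball3 h=3 -> lands@10:L; in-air after throw: [b1@8:L b2@9:R b3@10:L]
Beat 8 (L): throw ball1 h=3 -> lands@11:R; in-air after throw: [b2@9:R b3@10:L b1@11:R]
Beat 9 (R): throw ball2 h=4 -> lands@13:R; in-air after throw: [b3@10:L b1@11:R b2@13:R]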